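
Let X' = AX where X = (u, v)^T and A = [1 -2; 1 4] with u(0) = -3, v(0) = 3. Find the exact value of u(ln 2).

-24

A = [[1,-2],[1,4]]; eigenvalues λ = 2, 3.
Eigenvectors: (-2,1) for λ=2, (1,-1) for λ=3.
From the initial condition, c_1 = 0, c_2 = -3.
u(ln 2) = (0)(2^2)(-2) + (-3)(2^3)(1) = -24.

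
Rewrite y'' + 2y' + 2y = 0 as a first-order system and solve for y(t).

Let x_1 = y, x_2 = y'. Then x_1' = x_2 and x_2' = -2x_1 - 2x_2.
A = [[0,1],[-2,-2]]; det(A-λI) = λ^2 + 2λ + 2.
Eigenvalues λ = -1 ± i.

y(t) = K_1e^(-t)cos(t) + K_2e^(-t)sin(t)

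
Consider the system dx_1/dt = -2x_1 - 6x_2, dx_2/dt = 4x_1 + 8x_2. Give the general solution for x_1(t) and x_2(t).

Coefficient matrix A = [[-2, -6], [4, 8]].
Characteristic polynomial det(A - λI) = λ^2 - 6λ + 8 = 0.
Eigenvalues λ = 4, 2.
For λ=4: (A-λI) row 1 is [-6, -6], so an eigenvector is (1, -1).
For λ=2: (A-λI) row 1 is [-4, -6], so an eigenvector is (-3, 2).
General solution: C_1e^(4t)(1,-1) + C_2e^(2t)(-3,2).

x_1(t) = C_1e^(4t) - 3C_2e^(2t), x_2(t) = -C_1e^(4t) + 2C_2e^(2t)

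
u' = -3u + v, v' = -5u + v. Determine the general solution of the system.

Coefficient matrix A = [[-3, 1], [-5, 1]].
Characteristic polynomial det(A - λI) = λ^2 + 2λ + 2 = 0.
Eigenvalues λ = -1 ± i (complex conjugate pair).
For λ=-1+i: an eigenvector is (0,1) - i(1,2) = (0 - i, 1 - 2i).
A real fundamental pair from Re and Im of e^((-1+i)t)v: X_1 = e^(-t)(cos(t)·(0,1) + sin(t)·(1,2)), X_2 = e^(-t)(sin(t)·(0,1) - cos(t)·(1,2)).
General solution: c_1X_1 + c_2X_2.

u(t) = c_1e^(-t)sin(t) - c_2e^(-t)cos(t), v(t) = 2c_1e^(-t)sin(t) + c_1e^(-t)cos(t) + c_2e^(-t)sin(t) - 2c_2e^(-t)cos(t)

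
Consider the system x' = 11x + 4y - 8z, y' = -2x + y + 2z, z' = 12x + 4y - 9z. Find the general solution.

x(t) = -3C_1e^(-t) + C_2e^(3t) - 2C_3e^(t), y(t) = C_1e^(-t) + C_3e^(t), z(t) = -4C_1e^(-t) + C_2e^(3t) - 2C_3e^(t)

Coefficient matrix A = [[11, 4, -8], [-2, 1, 2], [12, 4, -9]].
det(A - λI) = 0 gives eigenvalues λ = -1, 3, 1.
For λ=-1: eigenvector (-3,1,-4).
For λ=3: eigenvector (1,0,1).
For λ=1: eigenvector (-2,1,-2).
General solution: C_1e^(-t)(-3,1,-4) + C_2e^(3t)(1,0,1) + C_3e^(t)(-2,1,-2).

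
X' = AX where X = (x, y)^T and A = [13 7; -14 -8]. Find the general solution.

Coefficient matrix A = [[13, 7], [-14, -8]].
Characteristic polynomial det(A - λI) = λ^2 - 5λ - 6 = 0.
Eigenvalues λ = 6, -1.
For λ=6: (A-λI) row 1 is [7, 7], so an eigenvector is (-1, 1).
For λ=-1: (A-λI) row 1 is [14, 7], so an eigenvector is (1, -2).
General solution: C_1e^(6t)(-1,1) + C_2e^(-t)(1,-2).

x(t) = -C_1e^(6t) + C_2e^(-t), y(t) = C_1e^(6t) - 2C_2e^(-t)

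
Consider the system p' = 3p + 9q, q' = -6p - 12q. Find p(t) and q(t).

Coefficient matrix A = [[3, 9], [-6, -12]].
Characteristic polynomial det(A - λI) = λ^2 + 9λ + 18 = 0.
Eigenvalues λ = -3, -6.
For λ=-3: (A-λI) row 1 is [6, 9], so an eigenvector is (3, -2).
For λ=-6: (A-λI) row 1 is [9, 9], so an eigenvector is (1, -1).
General solution: K_1e^(-3t)(3,-2) + K_2e^(-6t)(1,-1).

p(t) = 3K_1e^(-3t) + K_2e^(-6t), q(t) = -2K_1e^(-3t) - K_2e^(-6t)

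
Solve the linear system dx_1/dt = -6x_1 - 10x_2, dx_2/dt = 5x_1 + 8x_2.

Coefficient matrix A = [[-6, -10], [5, 8]].
Characteristic polynomial det(A - λI) = λ^2 - 2λ + 2 = 0.
Eigenvalues λ = 1 ± i (complex conjugate pair).
For λ=1+i: an eigenvector is (-1,1) - i(-3,2) = (-1 + 3i, 1 - 2i).
A real fundamental pair from Re and Im of e^((1+i)t)v: X_1 = e^(t)(cos(t)·(-1,1) + sin(t)·(-3,2)), X_2 = e^(t)(sin(t)·(-1,1) - cos(t)·(-3,2)).
General solution: K_1X_1 + K_2X_2.

x_1(t) = -3K_1e^(t)sin(t) - K_1e^(t)cos(t) - K_2e^(t)sin(t) + 3K_2e^(t)cos(t), x_2(t) = 2K_1e^(t)sin(t) + K_1e^(t)cos(t) + K_2e^(t)sin(t) - 2K_2e^(t)cos(t)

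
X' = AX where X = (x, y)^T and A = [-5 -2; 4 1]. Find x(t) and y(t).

x(t) = c_1e^(-t) + c_2e^(-3t), y(t) = -2c_1e^(-t) - c_2e^(-3t)

Coefficient matrix A = [[-5, -2], [4, 1]].
Characteristic polynomial det(A - λI) = λ^2 + 4λ + 3 = 0.
Eigenvalues λ = -1, -3.
For λ=-1: (A-λI) row 1 is [-4, -2], so an eigenvector is (1, -2).
For λ=-3: (A-λI) row 1 is [-2, -2], so an eigenvector is (1, -1).
General solution: c_1e^(-t)(1,-2) + c_2e^(-3t)(1,-1).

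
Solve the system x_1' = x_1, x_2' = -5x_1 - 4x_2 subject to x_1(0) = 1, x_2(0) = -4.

x_1(t) = e^(t), x_2(t) = -e^(t) - 3e^(-4t)

Coefficient matrix A = [[1, 0], [-5, -4]].
Characteristic polynomial det(A - λI) = λ^2 + 3λ - 4 = 0.
Eigenvalues λ = -4, 1.
For λ=-4: (A-λI) row 1 is [5, 0], so an eigenvector is (0, 1).
For λ=1: (A-λI) row 2 is [-5, -5], so an eigenvector is (-1, 1).
General solution: C_1e^(-4t)(0,1) + C_2e^(t)(-1,1).
Applying x_1(0)=1, x_2(0)=-4 gives C_1=-3, C_2=-1.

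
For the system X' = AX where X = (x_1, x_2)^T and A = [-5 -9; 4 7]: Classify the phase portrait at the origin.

A = [[-5,-9],[4,7]]; det(A-λI) = λ^2 - 2λ + 1.
repeated λ = 1 with a single eigenvector.

unstable improper node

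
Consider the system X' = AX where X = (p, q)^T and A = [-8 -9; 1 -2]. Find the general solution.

p(t) = 3C_1e^(-5t) + 3C_2te^(-5t) - C_2e^(-5t), q(t) = -C_1e^(-5t) - C_2te^(-5t)

Coefficient matrix A = [[-8, -9], [1, -2]].
Characteristic polynomial det(A - λI) = λ^2 + 10λ + 25 = 0.
Single eigenvalue λ = -5 with algebraic multiplicity 2.
Eigenvector v = (3,-1); generalized eigenvector w with (A-λI)w=v is (-1,0).
General solution: e^(-5t)[C_1·v + C_2·(t·v + w)].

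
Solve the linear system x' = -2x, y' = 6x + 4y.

Coefficient matrix A = [[-2, 0], [6, 4]].
Characteristic polynomial det(A - λI) = λ^2 - 2λ - 8 = 0.
Eigenvalues λ = 4, -2.
For λ=4: (A-λI) row 1 is [-6, 0], so an eigenvector is (0, -1).
For λ=-2: (A-λI) row 2 is [6, 6], so an eigenvector is (-1, 1).
General solution: c_1e^(4t)(0,-1) + c_2e^(-2t)(-1,1).

x(t) = -c_2e^(-2t), y(t) = -c_1e^(4t) + c_2e^(-2t)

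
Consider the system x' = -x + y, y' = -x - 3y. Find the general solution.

Coefficient matrix A = [[-1, 1], [-1, -3]].
Characteristic polynomial det(A - λI) = λ^2 + 4λ + 4 = 0.
Single eigenvalue λ = -2 with algebraic multiplicity 2.
Eigenvector v = (-1,1); generalized eigenvector w with (A-λI)w=v is (0,-1).
General solution: e^(-2t)[K_1·v + K_2·(t·v + w)].

x(t) = -K_1e^(-2t) - K_2te^(-2t), y(t) = K_1e^(-2t) + K_2te^(-2t) - K_2e^(-2t)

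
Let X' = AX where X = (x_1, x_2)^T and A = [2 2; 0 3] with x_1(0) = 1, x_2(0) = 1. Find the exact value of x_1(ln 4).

112

A = [[2,2],[0,3]]; eigenvalues λ = 2, 3.
Eigenvectors: (-1,0) for λ=2, (-2,-1) for λ=3.
From the initial condition, c_1 = 1, c_2 = -1.
x_1(ln 4) = (1)(4^2)(-1) + (-1)(4^3)(-2) = 112.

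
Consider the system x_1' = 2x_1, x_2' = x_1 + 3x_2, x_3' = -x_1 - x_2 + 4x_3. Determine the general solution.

x_1(t) = c_3e^(2t), x_2(t) = c_2e^(3t) - c_3e^(2t), x_3(t) = c_1e^(4t) + c_2e^(3t)

Coefficient matrix A = [[2, 0, 0], [1, 3, 0], [-1, -1, 4]].
det(A - λI) = 0 gives eigenvalues λ = 4, 3, 2.
For λ=4: eigenvector (0,0,1).
For λ=3: eigenvector (0,1,1).
For λ=2: eigenvector (1,-1,0).
General solution: c_1e^(4t)(0,0,1) + c_2e^(3t)(0,1,1) + c_3e^(2t)(1,-1,0).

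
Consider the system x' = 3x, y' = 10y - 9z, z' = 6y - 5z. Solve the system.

Coefficient matrix A = [[3, 0, 0], [0, 10, -9], [0, 6, -5]].
det(A - λI) = 0 gives eigenvalues λ = 3, 1, 4.
For λ=3: eigenvector (1,0,0).
For λ=1: eigenvector (0,-1,-1).
For λ=4: eigenvector (0,3,2).
General solution: c_1e^(3t)(1,0,0) + c_2e^(t)(0,-1,-1) + c_3e^(4t)(0,3,2).

x(t) = c_1e^(3t), y(t) = -c_2e^(t) + 3c_3e^(4t), z(t) = -c_2e^(t) + 2c_3e^(4t)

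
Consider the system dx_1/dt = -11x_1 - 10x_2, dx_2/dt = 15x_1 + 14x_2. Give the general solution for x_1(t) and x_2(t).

Coefficient matrix A = [[-11, -10], [15, 14]].
Characteristic polynomial det(A - λI) = λ^2 - 3λ - 4 = 0.
Eigenvalues λ = -1, 4.
For λ=-1: (A-λI) row 1 is [-10, -10], so an eigenvector is (1, -1).
For λ=4: (A-λI) row 1 is [-15, -10], so an eigenvector is (-2, 3).
General solution: K_1e^(-t)(1,-1) + K_2e^(4t)(-2,3).

x_1(t) = K_1e^(-t) - 2K_2e^(4t), x_2(t) = -K_1e^(-t) + 3K_2e^(4t)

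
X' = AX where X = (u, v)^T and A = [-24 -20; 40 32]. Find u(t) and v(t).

Coefficient matrix A = [[-24, -20], [40, 32]].
Characteristic polynomial det(A - λI) = λ^2 - 8λ + 32 = 0.
Eigenvalues λ = 4 ± 4i (complex conjugate pair).
For λ=4+4i: an eigenvector is (1,-1) - i(-2,3) = (1 + 2i, -1 - 3i).
A real fundamental pair from Re and Im of e^((4+4i)t)v: X_1 = e^(4t)(cos(4t)·(1,-1) + sin(4t)·(-2,3)), X_2 = e^(4t)(sin(4t)·(1,-1) - cos(4t)·(-2,3)).
General solution: C_1X_1 + C_2X_2.

u(t) = -2C_1e^(4t)sin(4t) + C_1e^(4t)cos(4t) + C_2e^(4t)sin(4t) + 2C_2e^(4t)cos(4t), v(t) = 3C_1e^(4t)sin(4t) - C_1e^(4t)cos(4t) - C_2e^(4t)sin(4t) - 3C_2e^(4t)cos(4t)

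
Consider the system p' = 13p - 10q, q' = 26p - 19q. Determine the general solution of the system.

Coefficient matrix A = [[13, -10], [26, -19]].
Characteristic polynomial det(A - λI) = λ^2 + 6λ + 13 = 0.
Eigenvalues λ = -3 ± 2i (complex conjugate pair).
For λ=-3+2i: an eigenvector is (-1,-2) - i(2,3) = (-1 - 2i, -2 - 3i).
A real fundamental pair from Re and Im of e^((-3+2i)t)v: X_1 = e^(-3t)(cos(2t)·(-1,-2) + sin(2t)·(2,3)), X_2 = e^(-3t)(sin(2t)·(-1,-2) - cos(2t)·(2,3)).
General solution: c_1X_1 + c_2X_2.

p(t) = 2c_1e^(-3t)sin(2t) - c_1e^(-3t)cos(2t) - c_2e^(-3t)sin(2t) - 2c_2e^(-3t)cos(2t), q(t) = 3c_1e^(-3t)sin(2t) - 2c_1e^(-3t)cos(2t) - 2c_2e^(-3t)sin(2t) - 3c_2e^(-3t)cos(2t)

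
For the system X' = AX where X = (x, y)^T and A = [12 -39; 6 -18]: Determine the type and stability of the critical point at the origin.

A = [[12,-39],[6,-18]]; det(A-λI) = λ^2 + 6λ + 18.
λ = -3 ± 3i: negative real part.

stable spiral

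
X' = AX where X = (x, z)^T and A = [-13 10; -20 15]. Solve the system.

Coefficient matrix A = [[-13, 10], [-20, 15]].
Characteristic polynomial det(A - λI) = λ^2 - 2λ + 5 = 0.
Eigenvalues λ = 1 ± 2i (complex conjugate pair).
For λ=1+2i: an eigenvector is (-1,-1) - i(2,3) = (-1 - 2i, -1 - 3i).
A real fundamental pair from Re and Im of e^((1+2i)t)v: X_1 = e^(t)(cos(2t)·(-1,-1) + sin(2t)·(2,3)), X_2 = e^(t)(sin(2t)·(-1,-1) - cos(2t)·(2,3)).
General solution: C_1X_1 + C_2X_2.

x(t) = 2C_1e^(t)sin(2t) - C_1e^(t)cos(2t) - C_2e^(t)sin(2t) - 2C_2e^(t)cos(2t), z(t) = 3C_1e^(t)sin(2t) - C_1e^(t)cos(2t) - C_2e^(t)sin(2t) - 3C_2e^(t)cos(2t)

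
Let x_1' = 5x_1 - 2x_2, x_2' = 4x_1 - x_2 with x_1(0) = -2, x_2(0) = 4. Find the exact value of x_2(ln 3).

A = [[5,-2],[4,-1]]; eigenvalues λ = 3, 1.
Eigenvectors: (-1,-1) for λ=3, (-1,-2) for λ=1.
From the initial condition, c_1 = 8, c_2 = -6.
x_2(ln 3) = (8)(3^3)(-1) + (-6)(3^1)(-2) = -180.

-180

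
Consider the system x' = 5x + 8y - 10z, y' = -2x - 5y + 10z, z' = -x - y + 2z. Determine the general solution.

Coefficient matrix A = [[5, 8, -10], [-2, -5, 10], [-1, -1, 2]].
det(A - λI) = 0 gives eigenvalues λ = 3, -3, 2.
For λ=3: eigenvector (3,-2,-1).
For λ=-3: eigenvector (-1,1,0).
For λ=2: eigenvector (-2,2,1).
General solution: K_1e^(3t)(3,-2,-1) + K_2e^(-3t)(-1,1,0) + K_3e^(2t)(-2,2,1).

x(t) = 3K_1e^(3t) - K_2e^(-3t) - 2K_3e^(2t), y(t) = -2K_1e^(3t) + K_2e^(-3t) + 2K_3e^(2t), z(t) = -K_1e^(3t) + K_3e^(2t)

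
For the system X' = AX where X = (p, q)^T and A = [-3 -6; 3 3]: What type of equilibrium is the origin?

center

A = [[-3,-6],[3,3]]; det(A-λI) = λ^2 + 9.
λ = 0 ± 3i: zero real part.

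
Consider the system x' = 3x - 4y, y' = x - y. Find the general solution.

x(t) = -2c_1e^(t) - 2c_2te^(t) - c_2e^(t), y(t) = -c_1e^(t) - c_2te^(t)

Coefficient matrix A = [[3, -4], [1, -1]].
Characteristic polynomial det(A - λI) = λ^2 - 2λ + 1 = 0.
Single eigenvalue λ = 1 with algebraic multiplicity 2.
Eigenvector v = (-2,-1); generalized eigenvector w with (A-λI)w=v is (-1,0).
General solution: e^(t)[c_1·v + c_2·(t·v + w)].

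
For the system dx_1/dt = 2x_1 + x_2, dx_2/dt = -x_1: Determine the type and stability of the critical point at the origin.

unstable improper node

A = [[2,1],[-1,0]]; det(A-λI) = λ^2 - 2λ + 1.
repeated λ = 1 with a single eigenvector.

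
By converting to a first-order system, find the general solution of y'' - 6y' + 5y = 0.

y(t) = K_1e^(5t) + K_2e^(t)

Let x_1 = y, x_2 = y'. Then x_1' = x_2 and x_2' = -5x_1 + 6x_2.
A = [[0,1],[-5,6]]; det(A-λI) = λ^2 - 6λ + 5.
Eigenvalues λ = 5, 1 with eigenvectors (1,5), (1,1).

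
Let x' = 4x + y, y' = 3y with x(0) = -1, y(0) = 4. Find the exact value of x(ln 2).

16

A = [[4,1],[0,3]]; eigenvalues λ = 4, 3.
Eigenvectors: (1,0) for λ=4, (-1,1) for λ=3.
From the initial condition, c_1 = 3, c_2 = 4.
x(ln 2) = (3)(2^4)(1) + (4)(2^3)(-1) = 16.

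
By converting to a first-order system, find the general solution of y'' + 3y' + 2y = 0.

Let x_1 = y, x_2 = y'. Then x_1' = x_2 and x_2' = -2x_1 - 3x_2.
A = [[0,1],[-2,-3]]; det(A-λI) = λ^2 + 3λ + 2.
Eigenvalues λ = -2, -1 with eigenvectors (1,-2), (1,-1).

y(t) = K_1e^(-2t) + K_2e^(-t)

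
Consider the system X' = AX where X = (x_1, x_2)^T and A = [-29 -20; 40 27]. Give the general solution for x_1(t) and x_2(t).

x_1(t) = -2K_1e^(-t)sin(4t) + K_1e^(-t)cos(4t) + K_2e^(-t)sin(4t) + 2K_2e^(-t)cos(4t), x_2(t) = 3K_1e^(-t)sin(4t) - K_1e^(-t)cos(4t) - K_2e^(-t)sin(4t) - 3K_2e^(-t)cos(4t)

Coefficient matrix A = [[-29, -20], [40, 27]].
Characteristic polynomial det(A - λI) = λ^2 + 2λ + 17 = 0.
Eigenvalues λ = -1 ± 4i (complex conjugate pair).
For λ=-1+4i: an eigenvector is (1,-1) - i(-2,3) = (1 + 2i, -1 - 3i).
A real fundamental pair from Re and Im of e^((-1+4i)t)v: X_1 = e^(-t)(cos(4t)·(1,-1) + sin(4t)·(-2,3)), X_2 = e^(-t)(sin(4t)·(1,-1) - cos(4t)·(-2,3)).
General solution: K_1X_1 + K_2X_2.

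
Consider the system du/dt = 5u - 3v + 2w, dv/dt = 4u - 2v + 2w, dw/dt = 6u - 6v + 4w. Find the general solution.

u(t) = C_1e^(t) + C_2e^(4t) + C_3e^(2t), v(t) = C_2e^(4t) + C_3e^(2t), w(t) = -2C_1e^(t) + C_2e^(4t)

Coefficient matrix A = [[5, -3, 2], [4, -2, 2], [6, -6, 4]].
det(A - λI) = 0 gives eigenvalues λ = 1, 4, 2.
For λ=1: eigenvector (1,0,-2).
For λ=4: eigenvector (1,1,1).
For λ=2: eigenvector (1,1,0).
General solution: C_1e^(t)(1,0,-2) + C_2e^(4t)(1,1,1) + C_3e^(2t)(1,1,0).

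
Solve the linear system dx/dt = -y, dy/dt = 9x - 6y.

x(t) = C_1e^(-3t) + C_2te^(-3t) + C_2e^(-3t), y(t) = 3C_1e^(-3t) + 3C_2te^(-3t) + 2C_2e^(-3t)

Coefficient matrix A = [[0, -1], [9, -6]].
Characteristic polynomial det(A - λI) = λ^2 + 6λ + 9 = 0.
Single eigenvalue λ = -3 with algebraic multiplicity 2.
Eigenvector v = (1,3); generalized eigenvector w with (A-λI)w=v is (1,2).
General solution: e^(-3t)[C_1·v + C_2·(t·v + w)].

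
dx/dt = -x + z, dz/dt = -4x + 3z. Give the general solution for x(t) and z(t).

x(t) = -c_1e^(t) - c_2te^(t) + c_2e^(t), z(t) = -2c_1e^(t) - 2c_2te^(t) + c_2e^(t)

Coefficient matrix A = [[-1, 1], [-4, 3]].
Characteristic polynomial det(A - λI) = λ^2 - 2λ + 1 = 0.
Single eigenvalue λ = 1 with algebraic multiplicity 2.
Eigenvector v = (-1,-2); generalized eigenvector w with (A-λI)w=v is (1,1).
General solution: e^(t)[c_1·v + c_2·(t·v + w)].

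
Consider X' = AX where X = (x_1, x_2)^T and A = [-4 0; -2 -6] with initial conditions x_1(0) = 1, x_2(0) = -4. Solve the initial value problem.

Coefficient matrix A = [[-4, 0], [-2, -6]].
Characteristic polynomial det(A - λI) = λ^2 + 10λ + 24 = 0.
Eigenvalues λ = -4, -6.
For λ=-4: (A-λI) row 2 is [-2, -2], so an eigenvector is (1, -1).
For λ=-6: (A-λI) row 1 is [2, 0], so an eigenvector is (0, -1).
General solution: c_1e^(-4t)(1,-1) + c_2e^(-6t)(0,-1).
Applying x_1(0)=1, x_2(0)=-4 gives c_1=1, c_2=3.

x_1(t) = e^(-4t), x_2(t) = -e^(-4t) - 3e^(-6t)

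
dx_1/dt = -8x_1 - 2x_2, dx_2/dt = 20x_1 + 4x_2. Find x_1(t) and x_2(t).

Coefficient matrix A = [[-8, -2], [20, 4]].
Characteristic polynomial det(A - λI) = λ^2 + 4λ + 8 = 0.
Eigenvalues λ = -2 ± 2i (complex conjugate pair).
For λ=-2+2i: an eigenvector is (0,-1) - i(1,-3) = (0 - i, -1 + 3i).
A real fundamental pair from Re and Im of e^((-2+2i)t)v: X_1 = e^(-2t)(cos(2t)·(0,-1) + sin(2t)·(1,-3)), X_2 = e^(-2t)(sin(2t)·(0,-1) - cos(2t)·(1,-3)).
General solution: C_1X_1 + C_2X_2.

x_1(t) = C_1e^(-2t)sin(2t) - C_2e^(-2t)cos(2t), x_2(t) = -3C_1e^(-2t)sin(2t) - C_1e^(-2t)cos(2t) - C_2e^(-2t)sin(2t) + 3C_2e^(-2t)cos(2t)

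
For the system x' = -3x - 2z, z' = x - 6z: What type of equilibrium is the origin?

A = [[-3,-2],[1,-6]]; det(A-λI) = λ^2 + 9λ + 20.
λ = -5, -4: both negative.

stable node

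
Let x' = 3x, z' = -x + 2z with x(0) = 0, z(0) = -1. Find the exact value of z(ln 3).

A = [[3,0],[-1,2]]; eigenvalues λ = 2, 3.
Eigenvectors: (0,-1) for λ=2, (1,-1) for λ=3.
From the initial condition, c_1 = 1, c_2 = 0.
z(ln 3) = (1)(3^2)(-1) + (0)(3^3)(-1) = -9.

-9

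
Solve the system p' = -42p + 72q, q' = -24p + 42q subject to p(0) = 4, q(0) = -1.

Coefficient matrix A = [[-42, 72], [-24, 42]].
Characteristic polynomial det(A - λI) = λ^2 - 36 = 0.
Eigenvalues λ = 6, -6.
For λ=6: (A-λI) row 1 is [-48, 72], so an eigenvector is (-3, -2).
For λ=-6: (A-λI) row 1 is [-36, 72], so an eigenvector is (2, 1).
General solution: c_1e^(6t)(-3,-2) + c_2e^(-6t)(2,1).
Applying p(0)=4, q(0)=-1 gives c_1=6, c_2=11.

p(t) = -18e^(6t) + 22e^(-6t), q(t) = -12e^(6t) + 11e^(-6t)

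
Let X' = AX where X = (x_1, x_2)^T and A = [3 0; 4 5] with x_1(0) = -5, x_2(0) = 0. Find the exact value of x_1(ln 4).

-320

A = [[3,0],[4,5]]; eigenvalues λ = 3, 5.
Eigenvectors: (1,-2) for λ=3, (0,1) for λ=5.
From the initial condition, c_1 = -5, c_2 = -10.
x_1(ln 4) = (-5)(4^3)(1) + (-10)(4^5)(0) = -320.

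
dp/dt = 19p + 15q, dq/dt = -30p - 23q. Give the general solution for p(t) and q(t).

Coefficient matrix A = [[19, 15], [-30, -23]].
Characteristic polynomial det(A - λI) = λ^2 + 4λ + 13 = 0.
Eigenvalues λ = -2 ± 3i (complex conjugate pair).
For λ=-2+3i: an eigenvector is (1,-1) - i(2,-3) = (1 - 2i, -1 + 3i).
A real fundamental pair from Re and Im of e^((-2+3i)t)v: X_1 = e^(-2t)(cos(3t)·(1,-1) + sin(3t)·(2,-3)), X_2 = e^(-2t)(sin(3t)·(1,-1) - cos(3t)·(2,-3)).
General solution: K_1X_1 + K_2X_2.

p(t) = 2K_1e^(-2t)sin(3t) + K_1e^(-2t)cos(3t) + K_2e^(-2t)sin(3t) - 2K_2e^(-2t)cos(3t), q(t) = -3K_1e^(-2t)sin(3t) - K_1e^(-2t)cos(3t) - K_2e^(-2t)sin(3t) + 3K_2e^(-2t)cos(3t)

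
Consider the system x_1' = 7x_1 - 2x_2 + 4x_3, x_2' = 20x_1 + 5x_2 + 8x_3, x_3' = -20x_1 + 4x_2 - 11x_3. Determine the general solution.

Coefficient matrix A = [[7, -2, 4], [20, 5, 8], [-20, 4, -11]].
det(A - λI) = 0 gives eigenvalues λ = 3, 1, -3.
For λ=3: eigenvector (-1,2,2).
For λ=1: eigenvector (-1,1,2).
For λ=-3: eigenvector (-2,0,5).
General solution: c_1e^(3t)(-1,2,2) + c_2e^(t)(-1,1,2) + c_3e^(-3t)(-2,0,5).

x_1(t) = -c_1e^(3t) - c_2e^(t) - 2c_3e^(-3t), x_2(t) = 2c_1e^(3t) + c_2e^(t), x_3(t) = 2c_1e^(3t) + 2c_2e^(t) + 5c_3e^(-3t)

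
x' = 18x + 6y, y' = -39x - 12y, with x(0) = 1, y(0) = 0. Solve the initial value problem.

Coefficient matrix A = [[18, 6], [-39, -12]].
Characteristic polynomial det(A - λI) = λ^2 - 6λ + 18 = 0.
Eigenvalues λ = 3 ± 3i (complex conjugate pair).
For λ=3+3i: an eigenvector is (-1,3) - i(1,-2) = (-1 - i, 3 + 2i).
A real fundamental pair from Re and Im of e^((3+3i)t)v: X_1 = e^(3t)(cos(3t)·(-1,3) + sin(3t)·(1,-2)), X_2 = e^(3t)(sin(3t)·(-1,3) - cos(3t)·(1,-2)).
General solution: K_1X_1 + K_2X_2.
Applying x(0)=1, y(0)=0 gives K_1=2, K_2=-3.

x(t) = 5e^(3t)sin(3t) + e^(3t)cos(3t), y(t) = -13e^(3t)sin(3t)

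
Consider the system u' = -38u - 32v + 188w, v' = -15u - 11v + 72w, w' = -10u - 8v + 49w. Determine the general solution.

Coefficient matrix A = [[-38, -32, 188], [-15, -11, 72], [-10, -8, 49]].
det(A - λI) = 0 gives eigenvalues λ = -3, 2, 1.
For λ=-3: eigenvector (8,3,2).
For λ=2: eigenvector (-7,-3,-2).
For λ=1: eigenvector (4,1,1).
General solution: c_1e^(-3t)(8,3,2) + c_2e^(2t)(-7,-3,-2) + c_3e^(t)(4,1,1).

u(t) = 8c_1e^(-3t) - 7c_2e^(2t) + 4c_3e^(t), v(t) = 3c_1e^(-3t) - 3c_2e^(2t) + c_3e^(t), w(t) = 2c_1e^(-3t) - 2c_2e^(2t) + c_3e^(t)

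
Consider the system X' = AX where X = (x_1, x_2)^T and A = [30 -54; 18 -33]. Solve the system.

x_1(t) = -3K_1e^(-6t) + 2K_2e^(3t), x_2(t) = -2K_1e^(-6t) + K_2e^(3t)

Coefficient matrix A = [[30, -54], [18, -33]].
Characteristic polynomial det(A - λI) = λ^2 + 3λ - 18 = 0.
Eigenvalues λ = -6, 3.
For λ=-6: (A-λI) row 1 is [36, -54], so an eigenvector is (-3, -2).
For λ=3: (A-λI) row 1 is [27, -54], so an eigenvector is (2, 1).
General solution: K_1e^(-6t)(-3,-2) + K_2e^(3t)(2,1).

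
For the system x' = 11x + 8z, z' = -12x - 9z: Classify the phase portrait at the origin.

saddle

A = [[11,8],[-12,-9]]; det(A-λI) = λ^2 - 2λ - 3.
λ = 3, -1: opposite signs.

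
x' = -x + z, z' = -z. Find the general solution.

x(t) = -c_1e^(-t) - c_2te^(-t) - 3c_2e^(-t), z(t) = -c_2e^(-t)

Coefficient matrix A = [[-1, 1], [0, -1]].
Characteristic polynomial det(A - λI) = λ^2 + 2λ + 1 = 0.
Single eigenvalue λ = -1 with algebraic multiplicity 2.
Eigenvector v = (-1,0); generalized eigenvector w with (A-λI)w=v is (-3,-1).
General solution: e^(-t)[c_1·v + c_2·(t·v + w)].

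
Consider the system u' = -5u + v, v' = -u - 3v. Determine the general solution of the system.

u(t) = K_1e^(-4t) + K_2te^(-4t) - 2K_2e^(-4t), v(t) = K_1e^(-4t) + K_2te^(-4t) - K_2e^(-4t)

Coefficient matrix A = [[-5, 1], [-1, -3]].
Characteristic polynomial det(A - λI) = λ^2 + 8λ + 16 = 0.
Single eigenvalue λ = -4 with algebraic multiplicity 2.
Eigenvector v = (1,1); generalized eigenvector w with (A-λI)w=v is (-2,-1).
General solution: e^(-4t)[K_1·v + K_2·(t·v + w)].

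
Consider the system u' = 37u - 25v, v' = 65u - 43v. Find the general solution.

u(t) = -C_1e^(-3t)sin(5t) - 2C_1e^(-3t)cos(5t) - 2C_2e^(-3t)sin(5t) + C_2e^(-3t)cos(5t), v(t) = -2C_1e^(-3t)sin(5t) - 3C_1e^(-3t)cos(5t) - 3C_2e^(-3t)sin(5t) + 2C_2e^(-3t)cos(5t)

Coefficient matrix A = [[37, -25], [65, -43]].
Characteristic polynomial det(A - λI) = λ^2 + 6λ + 34 = 0.
Eigenvalues λ = -3 ± 5i (complex conjugate pair).
For λ=-3+5i: an eigenvector is (-2,-3) - i(-1,-2) = (-2 + i, -3 + 2i).
A real fundamental pair from Re and Im of e^((-3+5i)t)v: X_1 = e^(-3t)(cos(5t)·(-2,-3) + sin(5t)·(-1,-2)), X_2 = e^(-3t)(sin(5t)·(-2,-3) - cos(5t)·(-1,-2)).
General solution: C_1X_1 + C_2X_2.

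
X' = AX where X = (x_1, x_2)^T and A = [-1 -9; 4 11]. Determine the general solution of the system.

x_1(t) = 3C_1e^(5t) + 3C_2te^(5t) - 2C_2e^(5t), x_2(t) = -2C_1e^(5t) - 2C_2te^(5t) + C_2e^(5t)

Coefficient matrix A = [[-1, -9], [4, 11]].
Characteristic polynomial det(A - λI) = λ^2 - 10λ + 25 = 0.
Single eigenvalue λ = 5 with algebraic multiplicity 2.
Eigenvector v = (3,-2); generalized eigenvector w with (A-λI)w=v is (-2,1).
General solution: e^(5t)[C_1·v + C_2·(t·v + w)].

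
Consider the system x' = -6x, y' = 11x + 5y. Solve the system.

Coefficient matrix A = [[-6, 0], [11, 5]].
Characteristic polynomial det(A - λI) = λ^2 + λ - 30 = 0.
Eigenvalues λ = -6, 5.
For λ=-6: (A-λI) row 2 is [11, 11], so an eigenvector is (-1, 1).
For λ=5: (A-λI) row 1 is [-11, 0], so an eigenvector is (0, 1).
General solution: K_1e^(-6t)(-1,1) + K_2e^(5t)(0,1).

x(t) = -K_1e^(-6t), y(t) = K_1e^(-6t) + K_2e^(5t)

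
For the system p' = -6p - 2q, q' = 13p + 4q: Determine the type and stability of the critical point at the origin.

stable spiral

A = [[-6,-2],[13,4]]; det(A-λI) = λ^2 + 2λ + 2.
λ = -1 ± i: negative real part.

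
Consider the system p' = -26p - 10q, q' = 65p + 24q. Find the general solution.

p(t) = c_1e^(-t)sin(5t) + c_1e^(-t)cos(5t) + c_2e^(-t)sin(5t) - c_2e^(-t)cos(5t), q(t) = -2c_1e^(-t)sin(5t) - 3c_1e^(-t)cos(5t) - 3c_2e^(-t)sin(5t) + 2c_2e^(-t)cos(5t)

Coefficient matrix A = [[-26, -10], [65, 24]].
Characteristic polynomial det(A - λI) = λ^2 + 2λ + 26 = 0.
Eigenvalues λ = -1 ± 5i (complex conjugate pair).
For λ=-1+5i: an eigenvector is (1,-3) - i(1,-2) = (1 - i, -3 + 2i).
A real fundamental pair from Re and Im of e^((-1+5i)t)v: X_1 = e^(-t)(cos(5t)·(1,-3) + sin(5t)·(1,-2)), X_2 = e^(-t)(sin(5t)·(1,-3) - cos(5t)·(1,-2)).
General solution: c_1X_1 + c_2X_2.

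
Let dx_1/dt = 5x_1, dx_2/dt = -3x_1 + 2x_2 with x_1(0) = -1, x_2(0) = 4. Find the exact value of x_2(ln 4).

A = [[5,0],[-3,2]]; eigenvalues λ = 5, 2.
Eigenvectors: (-1,1) for λ=5, (0,-1) for λ=2.
From the initial condition, c_1 = 1, c_2 = -3.
x_2(ln 4) = (1)(4^5)(1) + (-3)(4^2)(-1) = 1072.

1072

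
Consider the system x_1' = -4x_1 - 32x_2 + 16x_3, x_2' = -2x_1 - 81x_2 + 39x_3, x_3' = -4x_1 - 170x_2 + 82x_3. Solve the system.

x_1(t) = -2C_1e^(4t) + C_2e^(-4t), x_2(t) = -5C_1e^(4t) + 2C_2e^(-4t) + C_3e^(-3t), x_3(t) = -11C_1e^(4t) + 4C_2e^(-4t) + 2C_3e^(-3t)

Coefficient matrix A = [[-4, -32, 16], [-2, -81, 39], [-4, -170, 82]].
det(A - λI) = 0 gives eigenvalues λ = 4, -4, -3.
For λ=4: eigenvector (-2,-5,-11).
For λ=-4: eigenvector (1,2,4).
For λ=-3: eigenvector (0,1,2).
General solution: C_1e^(4t)(-2,-5,-11) + C_2e^(-4t)(1,2,4) + C_3e^(-3t)(0,1,2).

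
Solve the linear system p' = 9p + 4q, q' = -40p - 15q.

p(t) = K_1e^(-3t)sin(4t) - K_2e^(-3t)cos(4t), q(t) = -3K_1e^(-3t)sin(4t) + K_1e^(-3t)cos(4t) + K_2e^(-3t)sin(4t) + 3K_2e^(-3t)cos(4t)

Coefficient matrix A = [[9, 4], [-40, -15]].
Characteristic polynomial det(A - λI) = λ^2 + 6λ + 25 = 0.
Eigenvalues λ = -3 ± 4i (complex conjugate pair).
For λ=-3+4i: an eigenvector is (0,1) - i(1,-3) = (0 - i, 1 + 3i).
A real fundamental pair from Re and Im of e^((-3+4i)t)v: X_1 = e^(-3t)(cos(4t)·(0,1) + sin(4t)·(1,-3)), X_2 = e^(-3t)(sin(4t)·(0,1) - cos(4t)·(1,-3)).
General solution: K_1X_1 + K_2X_2.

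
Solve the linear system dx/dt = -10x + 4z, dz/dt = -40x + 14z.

Coefficient matrix A = [[-10, 4], [-40, 14]].
Characteristic polynomial det(A - λI) = λ^2 - 4λ + 20 = 0.
Eigenvalues λ = 2 ± 4i (complex conjugate pair).
For λ=2+4i: an eigenvector is (-1,-3) - i(0,1) = (-1, -3 - i).
A real fundamental pair from Re and Im of e^((2+4i)t)v: X_1 = e^(2t)(cos(4t)·(-1,-3) + sin(4t)·(0,1)), X_2 = e^(2t)(sin(4t)·(-1,-3) - cos(4t)·(0,1)).
General solution: C_1X_1 + C_2X_2.

x(t) = -C_1e^(2t)cos(4t) - C_2e^(2t)sin(4t), z(t) = C_1e^(2t)sin(4t) - 3C_1e^(2t)cos(4t) - 3C_2e^(2t)sin(4t) - C_2e^(2t)cos(4t)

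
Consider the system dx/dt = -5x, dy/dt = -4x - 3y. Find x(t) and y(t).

Coefficient matrix A = [[-5, 0], [-4, -3]].
Characteristic polynomial det(A - λI) = λ^2 + 8λ + 15 = 0.
Eigenvalues λ = -5, -3.
For λ=-5: (A-λI) row 2 is [-4, 2], so an eigenvector is (1, 2).
For λ=-3: (A-λI) row 1 is [-2, 0], so an eigenvector is (0, 1).
General solution: K_1e^(-5t)(1,2) + K_2e^(-3t)(0,1).

x(t) = K_1e^(-5t), y(t) = 2K_1e^(-5t) + K_2e^(-3t)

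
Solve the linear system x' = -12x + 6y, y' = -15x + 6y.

x(t) = -K_1e^(-3t)sin(3t) - K_1e^(-3t)cos(3t) - K_2e^(-3t)sin(3t) + K_2e^(-3t)cos(3t), y(t) = -K_1e^(-3t)sin(3t) - 2K_1e^(-3t)cos(3t) - 2K_2e^(-3t)sin(3t) + K_2e^(-3t)cos(3t)

Coefficient matrix A = [[-12, 6], [-15, 6]].
Characteristic polynomial det(A - λI) = λ^2 + 6λ + 18 = 0.
Eigenvalues λ = -3 ± 3i (complex conjugate pair).
For λ=-3+3i: an eigenvector is (-1,-2) - i(-1,-1) = (-1 + i, -2 + i).
A real fundamental pair from Re and Im of e^((-3+3i)t)v: X_1 = e^(-3t)(cos(3t)·(-1,-2) + sin(3t)·(-1,-1)), X_2 = e^(-3t)(sin(3t)·(-1,-2) - cos(3t)·(-1,-1)).
General solution: K_1X_1 + K_2X_2.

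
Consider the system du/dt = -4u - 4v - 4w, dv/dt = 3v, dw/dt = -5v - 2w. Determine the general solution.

Coefficient matrix A = [[-4, -4, -4], [0, 3, 0], [0, -5, -2]].
det(A - λI) = 0 gives eigenvalues λ = -2, -4, 3.
For λ=-2: eigenvector (2,0,-1).
For λ=-4: eigenvector (1,0,0).
For λ=3: eigenvector (0,1,-1).
General solution: c_1e^(-2t)(2,0,-1) + c_2e^(-4t)(1,0,0) + c_3e^(3t)(0,1,-1).

u(t) = 2c_1e^(-2t) + c_2e^(-4t), v(t) = c_3e^(3t), w(t) = -c_1e^(-2t) - c_3e^(3t)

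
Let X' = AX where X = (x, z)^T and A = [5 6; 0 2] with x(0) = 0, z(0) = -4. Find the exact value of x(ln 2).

A = [[5,6],[0,2]]; eigenvalues λ = 5, 2.
Eigenvectors: (-1,0) for λ=5, (-2,1) for λ=2.
From the initial condition, c_1 = 8, c_2 = -4.
x(ln 2) = (8)(2^5)(-1) + (-4)(2^2)(-2) = -224.

-224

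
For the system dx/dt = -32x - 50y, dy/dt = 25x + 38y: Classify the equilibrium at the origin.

unstable spiral

A = [[-32,-50],[25,38]]; det(A-λI) = λ^2 - 6λ + 34.
λ = 3 ± 5i: positive real part.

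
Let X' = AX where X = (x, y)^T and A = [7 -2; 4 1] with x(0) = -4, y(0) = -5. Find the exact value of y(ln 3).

A = [[7,-2],[4,1]]; eigenvalues λ = 5, 3.
Eigenvectors: (1,1) for λ=5, (-1,-2) for λ=3.
From the initial condition, c_1 = -3, c_2 = 1.
y(ln 3) = (-3)(3^5)(1) + (1)(3^3)(-2) = -783.

-783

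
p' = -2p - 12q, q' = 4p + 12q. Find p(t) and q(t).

p(t) = -2K_1e^(4t) - 3K_2e^(6t), q(t) = K_1e^(4t) + 2K_2e^(6t)

Coefficient matrix A = [[-2, -12], [4, 12]].
Characteristic polynomial det(A - λI) = λ^2 - 10λ + 24 = 0.
Eigenvalues λ = 4, 6.
For λ=4: (A-λI) row 1 is [-6, -12], so an eigenvector is (-2, 1).
For λ=6: (A-λI) row 1 is [-8, -12], so an eigenvector is (-3, 2).
General solution: K_1e^(4t)(-2,1) + K_2e^(6t)(-3,2).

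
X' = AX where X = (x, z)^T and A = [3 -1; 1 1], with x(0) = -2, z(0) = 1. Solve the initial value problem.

Coefficient matrix A = [[3, -1], [1, 1]].
Characteristic polynomial det(A - λI) = λ^2 - 4λ + 4 = 0.
Single eigenvalue λ = 2 with algebraic multiplicity 2.
Eigenvector v = (-1,-1); generalized eigenvector w with (A-λI)w=v is (-3,-2).
General solution: e^(2t)[K_1·v + K_2·(t·v + w)].
Applying x(0)=-2, z(0)=1 gives K_1=-7, K_2=3.

x(t) = -3te^(2t) - 2e^(2t), z(t) = -3te^(2t) + e^(2t)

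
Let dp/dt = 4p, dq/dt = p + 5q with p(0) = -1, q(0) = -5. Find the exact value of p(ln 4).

-256

A = [[4,0],[1,5]]; eigenvalues λ = 4, 5.
Eigenvectors: (-1,1) for λ=4, (0,1) for λ=5.
From the initial condition, c_1 = 1, c_2 = -6.
p(ln 4) = (1)(4^4)(-1) + (-6)(4^5)(0) = -256.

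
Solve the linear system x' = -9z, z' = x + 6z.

Coefficient matrix A = [[0, -9], [1, 6]].
Characteristic polynomial det(A - λI) = λ^2 - 6λ + 9 = 0.
Single eigenvalue λ = 3 with algebraic multiplicity 2.
Eigenvector v = (3,-1); generalized eigenvector w with (A-λI)w=v is (2,-1).
General solution: e^(3t)[c_1·v + c_2·(t·v + w)].

x(t) = 3c_1e^(3t) + 3c_2te^(3t) + 2c_2e^(3t), z(t) = -c_1e^(3t) - c_2te^(3t) - c_2e^(3t)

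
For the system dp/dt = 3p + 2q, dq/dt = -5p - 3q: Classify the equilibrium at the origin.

center

A = [[3,2],[-5,-3]]; det(A-λI) = λ^2 + 1.
λ = 0 ± i: zero real part.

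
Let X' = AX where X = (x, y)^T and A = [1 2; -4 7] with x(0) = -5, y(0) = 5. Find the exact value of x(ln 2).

A = [[1,2],[-4,7]]; eigenvalues λ = 3, 5.
Eigenvectors: (1,1) for λ=3, (-1,-2) for λ=5.
From the initial condition, c_1 = -15, c_2 = -10.
x(ln 2) = (-15)(2^3)(1) + (-10)(2^5)(-1) = 200.

200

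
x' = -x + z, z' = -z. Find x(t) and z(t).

x(t) = -K_1e^(-t) - K_2te^(-t) + 3K_2e^(-t), z(t) = -K_2e^(-t)

Coefficient matrix A = [[-1, 1], [0, -1]].
Characteristic polynomial det(A - λI) = λ^2 + 2λ + 1 = 0.
Single eigenvalue λ = -1 with algebraic multiplicity 2.
Eigenvector v = (-1,0); generalized eigenvector w with (A-λI)w=v is (3,-1).
General solution: e^(-t)[K_1·v + K_2·(t·v + w)].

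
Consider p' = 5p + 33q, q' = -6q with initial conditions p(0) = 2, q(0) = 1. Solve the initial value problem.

p(t) = 5e^(5t) - 3e^(-6t), q(t) = e^(-6t)

Coefficient matrix A = [[5, 33], [0, -6]].
Characteristic polynomial det(A - λI) = λ^2 + λ - 30 = 0.
Eigenvalues λ = 5, -6.
For λ=5: (A-λI) row 1 is [0, 33], so an eigenvector is (1, 0).
For λ=-6: (A-λI) row 1 is [11, 33], so an eigenvector is (-3, 1).
General solution: C_1e^(5t)(1,0) + C_2e^(-6t)(-3,1).
Applying p(0)=2, q(0)=1 gives C_1=5, C_2=1.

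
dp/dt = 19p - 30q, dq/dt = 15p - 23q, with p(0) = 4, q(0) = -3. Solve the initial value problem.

p(t) = 58e^(-2t)sin(3t) + 4e^(-2t)cos(3t), q(t) = 41e^(-2t)sin(3t) - 3e^(-2t)cos(3t)

Coefficient matrix A = [[19, -30], [15, -23]].
Characteristic polynomial det(A - λI) = λ^2 + 4λ + 13 = 0.
Eigenvalues λ = -2 ± 3i (complex conjugate pair).
For λ=-2+3i: an eigenvector is (3,2) - i(1,1) = (3 - i, 2 - i).
A real fundamental pair from Re and Im of e^((-2+3i)t)v: X_1 = e^(-2t)(cos(3t)·(3,2) + sin(3t)·(1,1)), X_2 = e^(-2t)(sin(3t)·(3,2) - cos(3t)·(1,1)).
General solution: C_1X_1 + C_2X_2.
Applying p(0)=4, q(0)=-3 gives C_1=7, C_2=17.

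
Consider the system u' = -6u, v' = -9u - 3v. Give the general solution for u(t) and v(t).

Coefficient matrix A = [[-6, 0], [-9, -3]].
Characteristic polynomial det(A - λI) = λ^2 + 9λ + 18 = 0.
Eigenvalues λ = -3, -6.
For λ=-3: (A-λI) row 1 is [-3, 0], so an eigenvector is (0, -1).
For λ=-6: (A-λI) row 2 is [-9, 3], so an eigenvector is (-1, -3).
General solution: K_1e^(-3t)(0,-1) + K_2e^(-6t)(-1,-3).

u(t) = -K_2e^(-6t), v(t) = -K_1e^(-3t) - 3K_2e^(-6t)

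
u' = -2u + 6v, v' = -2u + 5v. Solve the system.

Coefficient matrix A = [[-2, 6], [-2, 5]].
Characteristic polynomial det(A - λI) = λ^2 - 3λ + 2 = 0.
Eigenvalues λ = 2, 1.
For λ=2: (A-λI) row 1 is [-4, 6], so an eigenvector is (-3, -2).
For λ=1: (A-λI) row 1 is [-3, 6], so an eigenvector is (-2, -1).
General solution: K_1e^(2t)(-3,-2) + K_2e^(t)(-2,-1).

u(t) = -3K_1e^(2t) - 2K_2e^(t), v(t) = -2K_1e^(2t) - K_2e^(t)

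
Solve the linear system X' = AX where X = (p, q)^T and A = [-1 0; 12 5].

p(t) = C_1e^(-t), q(t) = -2C_1e^(-t) - C_2e^(5t)

Coefficient matrix A = [[-1, 0], [12, 5]].
Characteristic polynomial det(A - λI) = λ^2 - 4λ - 5 = 0.
Eigenvalues λ = -1, 5.
For λ=-1: (A-λI) row 2 is [12, 6], so an eigenvector is (1, -2).
For λ=5: (A-λI) row 1 is [-6, 0], so an eigenvector is (0, -1).
General solution: C_1e^(-t)(1,-2) + C_2e^(5t)(0,-1).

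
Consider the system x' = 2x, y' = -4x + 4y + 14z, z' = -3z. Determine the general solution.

x(t) = c_1e^(2t), y(t) = 2c_1e^(2t) + c_2e^(4t) + 2c_3e^(-3t), z(t) = -c_3e^(-3t)

Coefficient matrix A = [[2, 0, 0], [-4, 4, 14], [0, 0, -3]].
det(A - λI) = 0 gives eigenvalues λ = 2, 4, -3.
For λ=2: eigenvector (1,2,0).
For λ=4: eigenvector (0,1,0).
For λ=-3: eigenvector (0,2,-1).
General solution: c_1e^(2t)(1,2,0) + c_2e^(4t)(0,1,0) + c_3e^(-3t)(0,2,-1).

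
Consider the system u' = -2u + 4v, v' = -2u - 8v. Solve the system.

u(t) = -C_1e^(-6t) + 2C_2e^(-4t), v(t) = C_1e^(-6t) - C_2e^(-4t)

Coefficient matrix A = [[-2, 4], [-2, -8]].
Characteristic polynomial det(A - λI) = λ^2 + 10λ + 24 = 0.
Eigenvalues λ = -6, -4.
For λ=-6: (A-λI) row 1 is [4, 4], so an eigenvector is (-1, 1).
For λ=-4: (A-λI) row 1 is [2, 4], so an eigenvector is (2, -1).
General solution: C_1e^(-6t)(-1,1) + C_2e^(-4t)(2,-1).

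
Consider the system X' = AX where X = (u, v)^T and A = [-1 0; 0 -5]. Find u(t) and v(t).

u(t) = c_2e^(-t), v(t) = -c_1e^(-5t)

Coefficient matrix A = [[-1, 0], [0, -5]].
Characteristic polynomial det(A - λI) = λ^2 + 6λ + 5 = 0.
Eigenvalues λ = -5, -1.
For λ=-5: (A-λI) row 1 is [4, 0], so an eigenvector is (0, -1).
For λ=-1: (A-λI) row 2 is [0, -4], so an eigenvector is (1, 0).
General solution: c_1e^(-5t)(0,-1) + c_2e^(-t)(1,0).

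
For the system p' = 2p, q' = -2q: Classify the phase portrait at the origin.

A = [[2,0],[0,-2]]; det(A-λI) = λ^2 - 4.
λ = -2, 2: opposite signs.

saddle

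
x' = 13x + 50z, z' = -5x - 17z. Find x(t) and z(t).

Coefficient matrix A = [[13, 50], [-5, -17]].
Characteristic polynomial det(A - λI) = λ^2 + 4λ + 29 = 0.
Eigenvalues λ = -2 ± 5i (complex conjugate pair).
For λ=-2+5i: an eigenvector is (-3,1) - i(1,0) = (-3 - i, 1).
A real fundamental pair from Re and Im of e^((-2+5i)t)v: X_1 = e^(-2t)(cos(5t)·(-3,1) + sin(5t)·(1,0)), X_2 = e^(-2t)(sin(5t)·(-3,1) - cos(5t)·(1,0)).
General solution: C_1X_1 + C_2X_2.

x(t) = C_1e^(-2t)sin(5t) - 3C_1e^(-2t)cos(5t) - 3C_2e^(-2t)sin(5t) - C_2e^(-2t)cos(5t), z(t) = C_1e^(-2t)cos(5t) + C_2e^(-2t)sin(5t)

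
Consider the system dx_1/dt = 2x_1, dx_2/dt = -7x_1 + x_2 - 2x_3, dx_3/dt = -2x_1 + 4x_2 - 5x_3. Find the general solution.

x_1(t) = K_1e^(2t), x_2(t) = -3K_1e^(2t) + K_2e^(-t) - K_3e^(-3t), x_3(t) = -2K_1e^(2t) + K_2e^(-t) - 2K_3e^(-3t)

Coefficient matrix A = [[2, 0, 0], [-7, 1, -2], [-2, 4, -5]].
det(A - λI) = 0 gives eigenvalues λ = 2, -1, -3.
For λ=2: eigenvector (1,-3,-2).
For λ=-1: eigenvector (0,1,1).
For λ=-3: eigenvector (0,-1,-2).
General solution: K_1e^(2t)(1,-3,-2) + K_2e^(-t)(0,1,1) + K_3e^(-3t)(0,-1,-2).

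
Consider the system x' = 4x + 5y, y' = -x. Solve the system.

Coefficient matrix A = [[4, 5], [-1, 0]].
Characteristic polynomial det(A - λI) = λ^2 - 4λ + 5 = 0.
Eigenvalues λ = 2 ± i (complex conjugate pair).
For λ=2+i: an eigenvector is (-1,0) - i(-2,1) = (-1 + 2i, 0 - i).
A real fundamental pair from Re and Im of e^((2+i)t)v: X_1 = e^(2t)(cos(t)·(-1,0) + sin(t)·(-2,1)), X_2 = e^(2t)(sin(t)·(-1,0) - cos(t)·(-2,1)).
General solution: C_1X_1 + C_2X_2.

x(t) = -2C_1e^(2t)sin(t) - C_1e^(2t)cos(t) - C_2e^(2t)sin(t) + 2C_2e^(2t)cos(t), y(t) = C_1e^(2t)sin(t) - C_2e^(2t)cos(t)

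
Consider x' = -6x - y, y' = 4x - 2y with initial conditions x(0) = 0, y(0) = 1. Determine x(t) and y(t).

x(t) = -te^(-4t), y(t) = 2te^(-4t) + e^(-4t)

Coefficient matrix A = [[-6, -1], [4, -2]].
Characteristic polynomial det(A - λI) = λ^2 + 8λ + 16 = 0.
Single eigenvalue λ = -4 with algebraic multiplicity 2.
Eigenvector v = (-1,2); generalized eigenvector w with (A-λI)w=v is (-1,3).
General solution: e^(-4t)[K_1·v + K_2·(t·v + w)].
Applying x(0)=0, y(0)=1 gives K_1=-1, K_2=1.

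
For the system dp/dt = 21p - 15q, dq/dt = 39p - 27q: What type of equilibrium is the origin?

stable spiral

A = [[21,-15],[39,-27]]; det(A-λI) = λ^2 + 6λ + 18.
λ = -3 ± 3i: negative real part.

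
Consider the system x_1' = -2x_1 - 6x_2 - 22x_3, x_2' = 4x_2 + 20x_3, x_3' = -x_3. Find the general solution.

x_1(t) = c_1e^(-2t) + 2c_2e^(-t) - c_3e^(4t), x_2(t) = -4c_2e^(-t) + c_3e^(4t), x_3(t) = c_2e^(-t)

Coefficient matrix A = [[-2, -6, -22], [0, 4, 20], [0, 0, -1]].
det(A - λI) = 0 gives eigenvalues λ = -2, -1, 4.
For λ=-2: eigenvector (1,0,0).
For λ=-1: eigenvector (2,-4,1).
For λ=4: eigenvector (-1,1,0).
General solution: c_1e^(-2t)(1,0,0) + c_2e^(-t)(2,-4,1) + c_3e^(4t)(-1,1,0).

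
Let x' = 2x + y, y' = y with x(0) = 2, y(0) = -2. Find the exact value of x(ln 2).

A = [[2,1],[0,1]]; eigenvalues λ = 2, 1.
Eigenvectors: (1,0) for λ=2, (1,-1) for λ=1.
From the initial condition, c_1 = 0, c_2 = 2.
x(ln 2) = (0)(2^2)(1) + (2)(2^1)(1) = 4.

4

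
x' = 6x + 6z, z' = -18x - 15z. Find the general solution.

Coefficient matrix A = [[6, 6], [-18, -15]].
Characteristic polynomial det(A - λI) = λ^2 + 9λ + 18 = 0.
Eigenvalues λ = -3, -6.
For λ=-3: (A-λI) row 1 is [9, 6], so an eigenvector is (-2, 3).
For λ=-6: (A-λI) row 1 is [12, 6], so an eigenvector is (1, -2).
General solution: c_1e^(-3t)(-2,3) + c_2e^(-6t)(1,-2).

x(t) = -2c_1e^(-3t) + c_2e^(-6t), z(t) = 3c_1e^(-3t) - 2c_2e^(-6t)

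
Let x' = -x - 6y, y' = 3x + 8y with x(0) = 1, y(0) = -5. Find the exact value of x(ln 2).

A = [[-1,-6],[3,8]]; eigenvalues λ = 2, 5.
Eigenvectors: (2,-1) for λ=2, (1,-1) for λ=5.
From the initial condition, c_1 = -4, c_2 = 9.
x(ln 2) = (-4)(2^2)(2) + (9)(2^5)(1) = 256.

256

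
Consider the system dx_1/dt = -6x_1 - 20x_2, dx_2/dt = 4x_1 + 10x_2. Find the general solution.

x_1(t) = -2K_1e^(2t)sin(4t) + K_1e^(2t)cos(4t) + K_2e^(2t)sin(4t) + 2K_2e^(2t)cos(4t), x_2(t) = K_1e^(2t)sin(4t) - K_2e^(2t)cos(4t)

Coefficient matrix A = [[-6, -20], [4, 10]].
Characteristic polynomial det(A - λI) = λ^2 - 4λ + 20 = 0.
Eigenvalues λ = 2 ± 4i (complex conjugate pair).
For λ=2+4i: an eigenvector is (1,0) - i(-2,1) = (1 + 2i, 0 - i).
A real fundamental pair from Re and Im of e^((2+4i)t)v: X_1 = e^(2t)(cos(4t)·(1,0) + sin(4t)·(-2,1)), X_2 = e^(2t)(sin(4t)·(1,0) - cos(4t)·(-2,1)).
General solution: K_1X_1 + K_2X_2.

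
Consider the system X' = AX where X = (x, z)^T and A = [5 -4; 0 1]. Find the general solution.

x(t) = -K_1e^(t) + K_2e^(5t), z(t) = -K_1e^(t)

Coefficient matrix A = [[5, -4], [0, 1]].
Characteristic polynomial det(A - λI) = λ^2 - 6λ + 5 = 0.
Eigenvalues λ = 1, 5.
For λ=1: (A-λI) row 1 is [4, -4], so an eigenvector is (-1, -1).
For λ=5: (A-λI) row 1 is [0, -4], so an eigenvector is (1, 0).
General solution: K_1e^(t)(-1,-1) + K_2e^(5t)(1,0).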